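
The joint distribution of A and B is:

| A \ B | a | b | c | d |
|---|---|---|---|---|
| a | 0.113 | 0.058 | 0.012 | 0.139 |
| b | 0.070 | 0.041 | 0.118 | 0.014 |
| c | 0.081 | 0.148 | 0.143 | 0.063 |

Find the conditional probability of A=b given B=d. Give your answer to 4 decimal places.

0.0648

P(B=d) = 0.139 + 0.014 + 0.063 = 0.216.
P(A=b | B=d) = 0.014/0.216 = 0.0648.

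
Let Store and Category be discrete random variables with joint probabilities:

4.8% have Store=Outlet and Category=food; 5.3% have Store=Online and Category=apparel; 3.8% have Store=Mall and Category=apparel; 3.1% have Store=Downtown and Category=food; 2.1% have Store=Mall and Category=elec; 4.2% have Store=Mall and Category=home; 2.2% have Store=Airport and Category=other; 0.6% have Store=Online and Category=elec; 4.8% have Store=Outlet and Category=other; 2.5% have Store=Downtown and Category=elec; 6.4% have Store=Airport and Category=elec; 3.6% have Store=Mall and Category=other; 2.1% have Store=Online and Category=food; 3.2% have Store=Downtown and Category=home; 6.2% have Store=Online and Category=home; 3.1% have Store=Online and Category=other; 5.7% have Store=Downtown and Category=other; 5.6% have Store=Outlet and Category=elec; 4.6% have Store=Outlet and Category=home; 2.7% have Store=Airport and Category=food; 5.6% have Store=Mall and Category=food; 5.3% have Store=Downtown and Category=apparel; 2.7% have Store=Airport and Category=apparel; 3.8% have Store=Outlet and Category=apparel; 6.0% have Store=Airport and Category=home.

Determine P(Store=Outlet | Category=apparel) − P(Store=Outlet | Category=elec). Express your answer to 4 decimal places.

-0.1438

P(Category=apparel) = 0.053 + 0.038 + 0.027 + 0.038 + 0.053 = 0.209; P(Store=Outlet | Category=apparel) = 0.038/0.209 = 0.18182.
P(Category=elec) = 0.025 + 0.021 + 0.064 + 0.056 + 0.006 = 0.172; P(Store=Outlet | Category=elec) = 0.056/0.172 = 0.32558.
Difference = -0.1438.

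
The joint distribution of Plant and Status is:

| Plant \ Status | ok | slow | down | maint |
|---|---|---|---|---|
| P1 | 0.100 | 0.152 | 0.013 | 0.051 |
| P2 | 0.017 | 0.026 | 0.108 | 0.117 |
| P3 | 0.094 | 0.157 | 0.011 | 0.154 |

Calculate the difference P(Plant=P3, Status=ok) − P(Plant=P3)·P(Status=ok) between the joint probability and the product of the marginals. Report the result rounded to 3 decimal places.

P(Plant=P3) = 0.094 + 0.157 + 0.011 + 0.154 = 0.416.
P(Status=ok) = 0.100 + 0.017 + 0.094 = 0.211.
P(Plant=P3, Status=ok) − P(Plant=P3)P(Status=ok) = 0.094 − 0.416×0.211 = 0.006.

0.006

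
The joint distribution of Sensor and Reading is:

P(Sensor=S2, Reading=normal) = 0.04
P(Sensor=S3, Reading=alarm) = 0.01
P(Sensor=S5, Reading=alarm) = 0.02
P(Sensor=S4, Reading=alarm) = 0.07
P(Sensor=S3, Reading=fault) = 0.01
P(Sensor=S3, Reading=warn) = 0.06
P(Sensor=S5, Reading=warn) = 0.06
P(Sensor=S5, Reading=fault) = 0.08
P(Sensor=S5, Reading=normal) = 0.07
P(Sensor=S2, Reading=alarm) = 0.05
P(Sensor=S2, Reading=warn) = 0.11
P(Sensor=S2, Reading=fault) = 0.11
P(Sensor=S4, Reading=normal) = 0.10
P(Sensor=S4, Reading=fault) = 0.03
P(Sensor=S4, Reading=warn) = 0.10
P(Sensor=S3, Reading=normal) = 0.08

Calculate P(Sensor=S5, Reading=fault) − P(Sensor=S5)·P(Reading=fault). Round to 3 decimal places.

P(Sensor=S5) = 0.07 + 0.06 + 0.02 + 0.08 = 0.23.
P(Reading=fault) = 0.11 + 0.01 + 0.03 + 0.08 = 0.23.
P(Sensor=S5, Reading=fault) − P(Sensor=S5)P(Reading=fault) = 0.08 − 0.23×0.23 = 0.027.

0.027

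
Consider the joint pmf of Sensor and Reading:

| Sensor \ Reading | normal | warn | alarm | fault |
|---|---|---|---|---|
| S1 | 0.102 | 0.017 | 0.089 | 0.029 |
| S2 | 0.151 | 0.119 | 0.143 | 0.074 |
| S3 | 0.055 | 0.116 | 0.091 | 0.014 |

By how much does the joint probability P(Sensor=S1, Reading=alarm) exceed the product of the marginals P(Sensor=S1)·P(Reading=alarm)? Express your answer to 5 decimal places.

P(Sensor=S1) = 0.102 + 0.017 + 0.089 + 0.029 = 0.237.
P(Reading=alarm) = 0.089 + 0.143 + 0.091 = 0.323.
P(Sensor=S1, Reading=alarm) − P(Sensor=S1)P(Reading=alarm) = 0.089 − 0.237×0.323 = 0.01245.

0.01245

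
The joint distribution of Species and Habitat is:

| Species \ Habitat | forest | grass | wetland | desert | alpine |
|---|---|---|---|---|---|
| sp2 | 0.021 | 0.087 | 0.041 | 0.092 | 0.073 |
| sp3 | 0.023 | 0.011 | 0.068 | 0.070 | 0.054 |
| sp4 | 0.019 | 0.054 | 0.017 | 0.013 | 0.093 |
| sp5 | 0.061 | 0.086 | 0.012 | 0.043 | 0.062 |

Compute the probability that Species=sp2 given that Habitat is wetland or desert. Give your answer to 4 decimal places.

P(Habitat=wetland) = 0.041 + 0.068 + 0.017 + 0.012 = 0.138.
P(Habitat=desert) = 0.092 + 0.070 + 0.013 + 0.043 = 0.218.
P(Habitat ∈ {wetland, desert}) = 0.138 + 0.218 = 0.356; P(Species=sp2, Habitat ∈ {wetland, desert}) = 0.041 + 0.092 = 0.133.
P(Species=sp2 | Habitat ∈ {wetland, desert}) = 0.133/0.356 = 0.3736.

0.3736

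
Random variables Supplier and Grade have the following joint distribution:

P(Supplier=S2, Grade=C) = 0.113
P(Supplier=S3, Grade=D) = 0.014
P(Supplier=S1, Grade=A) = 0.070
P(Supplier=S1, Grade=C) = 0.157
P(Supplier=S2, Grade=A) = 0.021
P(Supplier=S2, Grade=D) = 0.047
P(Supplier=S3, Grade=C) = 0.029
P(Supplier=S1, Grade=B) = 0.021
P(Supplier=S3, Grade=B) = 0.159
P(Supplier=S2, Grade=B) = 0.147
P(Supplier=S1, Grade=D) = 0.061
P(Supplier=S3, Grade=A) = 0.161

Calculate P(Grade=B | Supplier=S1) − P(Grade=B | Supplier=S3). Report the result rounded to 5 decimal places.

-0.37006

P(Supplier=S1) = 0.070 + 0.021 + 0.157 + 0.061 = 0.309; P(Grade=B | Supplier=S1) = 0.021/0.309 = 0.067961.
P(Supplier=S3) = 0.161 + 0.159 + 0.029 + 0.014 = 0.363; P(Grade=B | Supplier=S3) = 0.159/0.363 = 0.438017.
Difference = -0.37006.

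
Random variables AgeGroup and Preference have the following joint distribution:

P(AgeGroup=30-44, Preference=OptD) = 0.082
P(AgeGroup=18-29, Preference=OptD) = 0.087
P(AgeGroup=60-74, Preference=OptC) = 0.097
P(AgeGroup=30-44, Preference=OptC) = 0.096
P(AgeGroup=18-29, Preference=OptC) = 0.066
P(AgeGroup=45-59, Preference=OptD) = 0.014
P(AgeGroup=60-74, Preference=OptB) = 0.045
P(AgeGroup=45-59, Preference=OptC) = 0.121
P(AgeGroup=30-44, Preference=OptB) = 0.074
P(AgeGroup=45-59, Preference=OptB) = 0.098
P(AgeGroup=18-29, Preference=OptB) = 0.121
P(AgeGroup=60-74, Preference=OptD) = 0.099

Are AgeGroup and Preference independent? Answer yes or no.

no

P(AgeGroup=45-59) = 0.233 and P(Preference=OptD) = 0.282, so their product is 0.06571, but P(AgeGroup=45-59, Preference=OptD) = 0.014. Since these differ, AgeGroup and Preference are not independent.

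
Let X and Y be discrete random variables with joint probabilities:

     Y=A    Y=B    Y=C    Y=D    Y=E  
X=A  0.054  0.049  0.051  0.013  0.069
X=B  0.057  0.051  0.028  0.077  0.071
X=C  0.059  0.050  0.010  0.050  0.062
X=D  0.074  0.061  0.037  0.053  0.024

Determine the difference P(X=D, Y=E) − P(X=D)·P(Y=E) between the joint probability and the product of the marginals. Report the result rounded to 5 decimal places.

P(X=D) = 0.074 + 0.061 + 0.037 + 0.053 + 0.024 = 0.249.
P(Y=E) = 0.069 + 0.071 + 0.062 + 0.024 = 0.226.
P(X=D, Y=E) − P(X=D)P(Y=E) = 0.024 − 0.249×0.226 = -0.03227.

-0.03227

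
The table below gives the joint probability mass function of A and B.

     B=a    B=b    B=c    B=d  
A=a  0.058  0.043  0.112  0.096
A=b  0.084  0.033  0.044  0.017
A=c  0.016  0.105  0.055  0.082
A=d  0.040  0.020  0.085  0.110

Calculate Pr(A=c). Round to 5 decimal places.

0.25800

P(A=c) = 0.016 + 0.105 + 0.055 + 0.082 = 0.258.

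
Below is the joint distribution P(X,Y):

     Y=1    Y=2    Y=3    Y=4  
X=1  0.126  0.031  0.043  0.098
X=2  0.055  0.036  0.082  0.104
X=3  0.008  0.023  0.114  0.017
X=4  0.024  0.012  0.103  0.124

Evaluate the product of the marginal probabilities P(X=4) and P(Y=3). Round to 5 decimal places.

P(X=4) = 0.024 + 0.012 + 0.103 + 0.124 = 0.263.
P(Y=3) = 0.043 + 0.082 + 0.114 + 0.103 = 0.342.
Product: 0.263 × 0.342 = 0.08995.

0.08995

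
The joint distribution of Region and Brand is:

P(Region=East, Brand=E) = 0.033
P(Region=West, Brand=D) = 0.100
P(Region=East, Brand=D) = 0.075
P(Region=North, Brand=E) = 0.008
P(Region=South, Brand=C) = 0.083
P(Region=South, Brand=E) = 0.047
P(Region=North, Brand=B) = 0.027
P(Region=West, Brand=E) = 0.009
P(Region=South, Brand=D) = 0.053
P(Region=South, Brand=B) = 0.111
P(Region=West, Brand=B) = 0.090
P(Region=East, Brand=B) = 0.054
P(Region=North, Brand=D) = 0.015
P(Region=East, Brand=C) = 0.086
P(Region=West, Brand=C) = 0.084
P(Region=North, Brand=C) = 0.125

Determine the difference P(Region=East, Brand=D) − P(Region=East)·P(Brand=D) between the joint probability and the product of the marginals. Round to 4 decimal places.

0.0147

P(Region=East) = 0.054 + 0.086 + 0.075 + 0.033 = 0.248.
P(Brand=D) = 0.015 + 0.053 + 0.075 + 0.100 = 0.243.
P(Region=East, Brand=D) − P(Region=East)P(Brand=D) = 0.075 − 0.248×0.243 = 0.0147.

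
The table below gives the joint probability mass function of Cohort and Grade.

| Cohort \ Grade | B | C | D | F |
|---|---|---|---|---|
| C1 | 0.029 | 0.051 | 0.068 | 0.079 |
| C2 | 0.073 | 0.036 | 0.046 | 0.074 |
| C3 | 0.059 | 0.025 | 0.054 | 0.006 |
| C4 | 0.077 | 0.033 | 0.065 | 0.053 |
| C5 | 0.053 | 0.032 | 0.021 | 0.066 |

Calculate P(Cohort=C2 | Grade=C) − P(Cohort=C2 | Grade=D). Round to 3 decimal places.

P(Grade=C) = 0.051 + 0.036 + 0.025 + 0.033 + 0.032 = 0.177; P(Cohort=C2 | Grade=C) = 0.036/0.177 = 0.2034.
P(Grade=D) = 0.068 + 0.046 + 0.054 + 0.065 + 0.021 = 0.254; P(Cohort=C2 | Grade=D) = 0.046/0.254 = 0.1811.
Difference = 0.022.

0.022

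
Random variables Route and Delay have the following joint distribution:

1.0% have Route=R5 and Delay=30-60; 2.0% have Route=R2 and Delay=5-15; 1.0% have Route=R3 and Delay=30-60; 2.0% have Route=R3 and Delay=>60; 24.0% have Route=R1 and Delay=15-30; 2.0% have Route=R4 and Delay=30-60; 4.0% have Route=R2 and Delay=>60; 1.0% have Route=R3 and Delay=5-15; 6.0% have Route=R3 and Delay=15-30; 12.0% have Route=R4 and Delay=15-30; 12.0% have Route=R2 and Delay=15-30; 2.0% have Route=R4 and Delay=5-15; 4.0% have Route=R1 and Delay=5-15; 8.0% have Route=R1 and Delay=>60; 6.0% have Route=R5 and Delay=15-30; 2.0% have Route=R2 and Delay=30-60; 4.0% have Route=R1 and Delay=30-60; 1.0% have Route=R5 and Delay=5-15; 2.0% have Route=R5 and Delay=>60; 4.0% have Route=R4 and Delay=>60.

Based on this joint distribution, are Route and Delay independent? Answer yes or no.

Every cell satisfies P(Route,Delay) = P(Route)·P(Delay). For instance P(Route=R1) = 0.400, P(Delay=5-15) = 0.100, and 0.400×0.100 = 0.040 matches the joint entry. So Route and Delay are independent.

yes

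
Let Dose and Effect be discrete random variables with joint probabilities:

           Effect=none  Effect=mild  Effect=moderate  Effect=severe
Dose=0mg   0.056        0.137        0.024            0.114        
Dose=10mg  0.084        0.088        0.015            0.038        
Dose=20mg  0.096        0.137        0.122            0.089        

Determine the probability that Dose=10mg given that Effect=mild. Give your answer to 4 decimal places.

P(Effect=mild) = 0.137 + 0.088 + 0.137 = 0.362.
P(Dose=10mg | Effect=mild) = 0.088/0.362 = 0.2431.

0.2431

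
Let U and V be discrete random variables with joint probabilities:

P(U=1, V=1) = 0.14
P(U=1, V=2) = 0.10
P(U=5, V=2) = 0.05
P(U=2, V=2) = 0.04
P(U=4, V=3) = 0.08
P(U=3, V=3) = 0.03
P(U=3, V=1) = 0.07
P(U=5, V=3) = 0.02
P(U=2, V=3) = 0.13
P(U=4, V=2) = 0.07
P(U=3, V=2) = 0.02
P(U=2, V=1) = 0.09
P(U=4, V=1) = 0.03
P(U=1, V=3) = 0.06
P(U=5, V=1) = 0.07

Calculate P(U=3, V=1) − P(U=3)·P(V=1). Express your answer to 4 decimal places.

0.0220

P(U=3) = 0.07 + 0.02 + 0.03 = 0.12.
P(V=1) = 0.14 + 0.09 + 0.07 + 0.03 + 0.07 = 0.40.
P(U=3, V=1) − P(U=3)P(V=1) = 0.07 − 0.12×0.40 = 0.0220.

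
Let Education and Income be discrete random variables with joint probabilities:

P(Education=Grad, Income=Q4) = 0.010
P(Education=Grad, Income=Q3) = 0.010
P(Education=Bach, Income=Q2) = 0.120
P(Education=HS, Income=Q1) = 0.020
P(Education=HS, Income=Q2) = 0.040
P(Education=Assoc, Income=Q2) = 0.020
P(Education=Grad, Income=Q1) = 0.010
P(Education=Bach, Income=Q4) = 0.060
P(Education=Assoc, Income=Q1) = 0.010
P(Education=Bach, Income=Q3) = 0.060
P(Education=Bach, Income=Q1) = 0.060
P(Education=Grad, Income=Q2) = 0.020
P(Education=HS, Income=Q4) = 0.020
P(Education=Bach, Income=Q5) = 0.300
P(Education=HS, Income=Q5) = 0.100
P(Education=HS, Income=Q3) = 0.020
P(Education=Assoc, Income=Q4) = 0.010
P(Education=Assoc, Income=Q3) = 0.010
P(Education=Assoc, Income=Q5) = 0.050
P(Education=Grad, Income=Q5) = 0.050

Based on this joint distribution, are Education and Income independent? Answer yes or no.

yes

Every cell satisfies P(Education,Income) = P(Education)·P(Income). For instance P(Education=Bach) = 0.600, P(Income=Q1) = 0.100, and 0.600×0.100 = 0.060 matches the joint entry. So Education and Income are independent.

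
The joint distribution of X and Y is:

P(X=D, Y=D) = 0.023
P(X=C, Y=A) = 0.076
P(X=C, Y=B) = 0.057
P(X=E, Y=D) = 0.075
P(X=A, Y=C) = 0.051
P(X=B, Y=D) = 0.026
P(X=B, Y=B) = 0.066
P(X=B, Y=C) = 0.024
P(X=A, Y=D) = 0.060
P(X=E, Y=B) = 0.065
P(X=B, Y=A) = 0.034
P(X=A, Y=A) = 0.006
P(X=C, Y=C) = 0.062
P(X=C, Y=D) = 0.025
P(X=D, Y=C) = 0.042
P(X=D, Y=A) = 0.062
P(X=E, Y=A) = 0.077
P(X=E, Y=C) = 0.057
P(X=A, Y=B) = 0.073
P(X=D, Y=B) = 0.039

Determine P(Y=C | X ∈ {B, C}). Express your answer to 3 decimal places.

0.232

P(X=B) = 0.034 + 0.066 + 0.024 + 0.026 = 0.150.
P(X=C) = 0.076 + 0.057 + 0.062 + 0.025 = 0.220.
P(X ∈ {B, C}) = 0.150 + 0.220 = 0.370; P(Y=C, X ∈ {B, C}) = 0.024 + 0.062 = 0.086.
P(Y=C | X ∈ {B, C}) = 0.086/0.370 = 0.232.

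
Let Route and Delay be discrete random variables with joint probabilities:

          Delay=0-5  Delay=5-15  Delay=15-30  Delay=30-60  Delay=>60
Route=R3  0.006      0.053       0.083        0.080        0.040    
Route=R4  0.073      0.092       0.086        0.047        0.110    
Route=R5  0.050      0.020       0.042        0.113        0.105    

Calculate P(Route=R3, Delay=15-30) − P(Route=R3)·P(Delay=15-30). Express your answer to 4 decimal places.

0.0277

P(Route=R3) = 0.006 + 0.053 + 0.083 + 0.080 + 0.040 = 0.262.
P(Delay=15-30) = 0.083 + 0.086 + 0.042 = 0.211.
P(Route=R3, Delay=15-30) − P(Route=R3)P(Delay=15-30) = 0.083 − 0.262×0.211 = 0.0277.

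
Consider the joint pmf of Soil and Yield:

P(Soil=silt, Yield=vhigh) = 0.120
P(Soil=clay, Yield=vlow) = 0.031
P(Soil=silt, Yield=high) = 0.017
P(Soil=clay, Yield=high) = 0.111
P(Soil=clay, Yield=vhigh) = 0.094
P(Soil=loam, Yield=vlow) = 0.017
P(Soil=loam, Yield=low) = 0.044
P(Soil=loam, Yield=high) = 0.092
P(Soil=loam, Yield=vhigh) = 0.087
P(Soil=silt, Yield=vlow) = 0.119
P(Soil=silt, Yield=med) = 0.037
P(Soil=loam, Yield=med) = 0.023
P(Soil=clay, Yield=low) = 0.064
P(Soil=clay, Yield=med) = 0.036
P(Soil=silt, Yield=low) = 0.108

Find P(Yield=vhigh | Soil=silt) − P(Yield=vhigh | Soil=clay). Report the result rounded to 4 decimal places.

P(Soil=silt) = 0.119 + 0.108 + 0.037 + 0.017 + 0.120 = 0.401; P(Yield=vhigh | Soil=silt) = 0.120/0.401 = 0.29925.
P(Soil=clay) = 0.031 + 0.064 + 0.036 + 0.111 + 0.094 = 0.336; P(Yield=vhigh | Soil=clay) = 0.094/0.336 = 0.27976.
Difference = 0.0195.

0.0195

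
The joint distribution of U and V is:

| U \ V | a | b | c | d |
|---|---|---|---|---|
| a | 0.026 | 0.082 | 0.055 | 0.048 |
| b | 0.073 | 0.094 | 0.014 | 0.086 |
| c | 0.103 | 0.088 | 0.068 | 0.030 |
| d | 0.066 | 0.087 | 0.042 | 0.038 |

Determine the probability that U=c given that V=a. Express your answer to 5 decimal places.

P(V=a) = 0.026 + 0.073 + 0.103 + 0.066 = 0.268.
P(U=c | V=a) = 0.103/0.268 = 0.38433.

0.38433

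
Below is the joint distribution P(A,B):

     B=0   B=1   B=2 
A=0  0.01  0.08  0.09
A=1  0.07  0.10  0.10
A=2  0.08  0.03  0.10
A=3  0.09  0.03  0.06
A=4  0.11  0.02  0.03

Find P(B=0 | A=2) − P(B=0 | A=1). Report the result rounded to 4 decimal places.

P(A=2) = 0.08 + 0.03 + 0.10 = 0.21; P(B=0 | A=2) = 0.08/0.21 = 0.38095.
P(A=1) = 0.07 + 0.10 + 0.10 = 0.27; P(B=0 | A=1) = 0.07/0.27 = 0.25926.
Difference = 0.1217.

0.1217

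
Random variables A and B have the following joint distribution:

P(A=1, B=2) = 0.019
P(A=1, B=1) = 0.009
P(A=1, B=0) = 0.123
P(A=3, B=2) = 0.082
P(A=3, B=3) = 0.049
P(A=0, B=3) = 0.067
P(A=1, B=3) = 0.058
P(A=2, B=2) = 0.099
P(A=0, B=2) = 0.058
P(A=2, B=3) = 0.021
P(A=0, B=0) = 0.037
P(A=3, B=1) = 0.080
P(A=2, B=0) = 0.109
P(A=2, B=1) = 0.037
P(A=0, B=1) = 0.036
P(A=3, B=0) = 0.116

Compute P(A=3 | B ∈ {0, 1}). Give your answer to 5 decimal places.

0.35832

P(B=0) = 0.037 + 0.123 + 0.109 + 0.116 = 0.385.
P(B=1) = 0.036 + 0.009 + 0.037 + 0.080 = 0.162.
P(B ∈ {0, 1}) = 0.385 + 0.162 = 0.547; P(A=3, B ∈ {0, 1}) = 0.116 + 0.080 = 0.196.
P(A=3 | B ∈ {0, 1}) = 0.196/0.547 = 0.35832.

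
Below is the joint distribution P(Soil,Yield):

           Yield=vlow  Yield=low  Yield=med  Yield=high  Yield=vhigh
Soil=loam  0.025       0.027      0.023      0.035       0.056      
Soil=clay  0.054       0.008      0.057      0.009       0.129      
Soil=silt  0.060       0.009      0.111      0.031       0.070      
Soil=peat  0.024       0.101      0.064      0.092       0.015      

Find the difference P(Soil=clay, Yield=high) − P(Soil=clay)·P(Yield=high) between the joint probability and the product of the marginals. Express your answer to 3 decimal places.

-0.034

P(Soil=clay) = 0.054 + 0.008 + 0.057 + 0.009 + 0.129 = 0.257.
P(Yield=high) = 0.035 + 0.009 + 0.031 + 0.092 = 0.167.
P(Soil=clay, Yield=high) − P(Soil=clay)P(Yield=high) = 0.009 − 0.257×0.167 = -0.034.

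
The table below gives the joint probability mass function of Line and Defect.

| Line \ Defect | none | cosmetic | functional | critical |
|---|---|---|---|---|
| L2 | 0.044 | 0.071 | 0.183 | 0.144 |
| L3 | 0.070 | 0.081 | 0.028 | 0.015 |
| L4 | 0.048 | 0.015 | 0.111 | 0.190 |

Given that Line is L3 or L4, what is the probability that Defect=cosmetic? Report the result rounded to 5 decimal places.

0.17204

P(Line=L3) = 0.070 + 0.081 + 0.028 + 0.015 = 0.194.
P(Line=L4) = 0.048 + 0.015 + 0.111 + 0.190 = 0.364.
P(Line ∈ {L3, L4}) = 0.194 + 0.364 = 0.558; P(Defect=cosmetic, Line ∈ {L3, L4}) = 0.081 + 0.015 = 0.096.
P(Defect=cosmetic | Line ∈ {L3, L4}) = 0.096/0.558 = 0.17204.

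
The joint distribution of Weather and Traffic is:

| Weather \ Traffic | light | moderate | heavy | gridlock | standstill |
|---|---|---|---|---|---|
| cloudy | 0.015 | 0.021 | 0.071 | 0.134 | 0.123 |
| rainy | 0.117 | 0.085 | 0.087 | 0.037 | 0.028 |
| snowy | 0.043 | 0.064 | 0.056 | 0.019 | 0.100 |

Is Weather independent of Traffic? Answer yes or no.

P(Weather=cloudy) = 0.364 and P(Traffic=gridlock) = 0.190, so their product is 0.06916, but P(Weather=cloudy, Traffic=gridlock) = 0.134. Since these differ, Weather and Traffic are not independent.

no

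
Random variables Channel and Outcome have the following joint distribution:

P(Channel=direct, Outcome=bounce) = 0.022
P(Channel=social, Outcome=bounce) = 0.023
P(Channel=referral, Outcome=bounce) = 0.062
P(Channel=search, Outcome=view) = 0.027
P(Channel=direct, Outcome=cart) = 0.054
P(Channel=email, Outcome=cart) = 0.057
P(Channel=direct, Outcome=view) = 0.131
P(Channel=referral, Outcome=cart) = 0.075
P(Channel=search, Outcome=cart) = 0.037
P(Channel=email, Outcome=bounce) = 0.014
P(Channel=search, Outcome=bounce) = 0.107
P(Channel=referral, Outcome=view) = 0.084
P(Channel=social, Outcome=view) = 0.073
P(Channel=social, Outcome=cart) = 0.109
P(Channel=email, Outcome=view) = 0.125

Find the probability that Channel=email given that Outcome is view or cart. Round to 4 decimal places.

P(Outcome=view) = 0.125 + 0.027 + 0.073 + 0.131 + 0.084 = 0.440.
P(Outcome=cart) = 0.057 + 0.037 + 0.109 + 0.054 + 0.075 = 0.332.
P(Outcome ∈ {view, cart}) = 0.440 + 0.332 = 0.772; P(Channel=email, Outcome ∈ {view, cart}) = 0.125 + 0.057 = 0.182.
P(Channel=email | Outcome ∈ {view, cart}) = 0.182/0.772 = 0.2358.

0.2358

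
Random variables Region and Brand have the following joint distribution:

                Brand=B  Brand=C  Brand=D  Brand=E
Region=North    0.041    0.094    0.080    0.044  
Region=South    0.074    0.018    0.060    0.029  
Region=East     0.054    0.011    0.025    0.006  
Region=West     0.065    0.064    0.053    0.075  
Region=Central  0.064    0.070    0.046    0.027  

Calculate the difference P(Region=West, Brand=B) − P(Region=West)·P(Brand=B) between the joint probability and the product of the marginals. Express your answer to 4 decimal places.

P(Region=West) = 0.065 + 0.064 + 0.053 + 0.075 = 0.257.
P(Brand=B) = 0.041 + 0.074 + 0.054 + 0.065 + 0.064 = 0.298.
P(Region=West, Brand=B) − P(Region=West)P(Brand=B) = 0.065 − 0.257×0.298 = -0.0116.

-0.0116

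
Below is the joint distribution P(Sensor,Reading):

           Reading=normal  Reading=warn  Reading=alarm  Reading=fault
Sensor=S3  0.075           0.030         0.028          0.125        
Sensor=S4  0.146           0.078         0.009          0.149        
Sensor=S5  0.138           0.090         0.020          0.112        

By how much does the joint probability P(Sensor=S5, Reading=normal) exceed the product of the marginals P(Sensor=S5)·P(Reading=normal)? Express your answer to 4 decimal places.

0.0088

P(Sensor=S5) = 0.138 + 0.090 + 0.020 + 0.112 = 0.360.
P(Reading=normal) = 0.075 + 0.146 + 0.138 = 0.359.
P(Sensor=S5, Reading=normal) − P(Sensor=S5)P(Reading=normal) = 0.138 − 0.360×0.359 = 0.0088.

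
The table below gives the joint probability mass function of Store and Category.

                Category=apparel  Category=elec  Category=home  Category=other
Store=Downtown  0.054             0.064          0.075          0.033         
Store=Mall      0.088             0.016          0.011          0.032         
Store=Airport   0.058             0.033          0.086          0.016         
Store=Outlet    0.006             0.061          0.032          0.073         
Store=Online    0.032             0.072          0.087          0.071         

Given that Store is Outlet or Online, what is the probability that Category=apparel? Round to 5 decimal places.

P(Store=Outlet) = 0.006 + 0.061 + 0.032 + 0.073 = 0.172.
P(Store=Online) = 0.032 + 0.072 + 0.087 + 0.071 = 0.262.
P(Store ∈ {Outlet, Online}) = 0.172 + 0.262 = 0.434; P(Category=apparel, Store ∈ {Outlet, Online}) = 0.006 + 0.032 = 0.038.
P(Category=apparel | Store ∈ {Outlet, Online}) = 0.038/0.434 = 0.08756.

0.08756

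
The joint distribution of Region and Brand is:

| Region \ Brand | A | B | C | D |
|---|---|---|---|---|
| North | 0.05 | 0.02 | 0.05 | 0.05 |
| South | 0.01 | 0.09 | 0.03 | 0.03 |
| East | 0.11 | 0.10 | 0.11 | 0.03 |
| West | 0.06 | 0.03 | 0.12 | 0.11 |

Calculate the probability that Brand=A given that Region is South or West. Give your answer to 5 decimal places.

0.14583

P(Region=South) = 0.01 + 0.09 + 0.03 + 0.03 = 0.16.
P(Region=West) = 0.06 + 0.03 + 0.12 + 0.11 = 0.32.
P(Region ∈ {South, West}) = 0.16 + 0.32 = 0.48; P(Brand=A, Region ∈ {South, West}) = 0.01 + 0.06 = 0.07.
P(Brand=A | Region ∈ {South, West}) = 0.07/0.48 = 0.14583.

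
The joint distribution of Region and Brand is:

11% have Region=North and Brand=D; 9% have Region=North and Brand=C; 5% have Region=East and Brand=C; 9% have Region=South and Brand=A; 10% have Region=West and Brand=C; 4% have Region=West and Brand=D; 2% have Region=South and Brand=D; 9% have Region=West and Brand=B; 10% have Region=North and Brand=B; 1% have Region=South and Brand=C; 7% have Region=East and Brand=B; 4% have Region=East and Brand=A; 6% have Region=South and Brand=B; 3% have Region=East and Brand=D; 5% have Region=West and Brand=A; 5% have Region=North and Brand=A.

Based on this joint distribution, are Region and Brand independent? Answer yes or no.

no

P(Region=South) = 0.18 and P(Brand=A) = 0.23, so their product is 0.0414, but P(Region=South, Brand=A) = 0.09. Since these differ, Region and Brand are not independent.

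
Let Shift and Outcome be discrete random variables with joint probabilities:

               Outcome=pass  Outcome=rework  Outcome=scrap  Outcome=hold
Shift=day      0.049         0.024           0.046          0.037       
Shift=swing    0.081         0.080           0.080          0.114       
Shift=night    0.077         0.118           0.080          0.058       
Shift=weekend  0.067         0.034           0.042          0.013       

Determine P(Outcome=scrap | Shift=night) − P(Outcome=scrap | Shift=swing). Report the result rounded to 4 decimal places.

P(Shift=night) = 0.077 + 0.118 + 0.080 + 0.058 = 0.333; P(Outcome=scrap | Shift=night) = 0.080/0.333 = 0.24024.
P(Shift=swing) = 0.081 + 0.080 + 0.080 + 0.114 = 0.355; P(Outcome=scrap | Shift=swing) = 0.080/0.355 = 0.22535.
Difference = 0.0149.

0.0149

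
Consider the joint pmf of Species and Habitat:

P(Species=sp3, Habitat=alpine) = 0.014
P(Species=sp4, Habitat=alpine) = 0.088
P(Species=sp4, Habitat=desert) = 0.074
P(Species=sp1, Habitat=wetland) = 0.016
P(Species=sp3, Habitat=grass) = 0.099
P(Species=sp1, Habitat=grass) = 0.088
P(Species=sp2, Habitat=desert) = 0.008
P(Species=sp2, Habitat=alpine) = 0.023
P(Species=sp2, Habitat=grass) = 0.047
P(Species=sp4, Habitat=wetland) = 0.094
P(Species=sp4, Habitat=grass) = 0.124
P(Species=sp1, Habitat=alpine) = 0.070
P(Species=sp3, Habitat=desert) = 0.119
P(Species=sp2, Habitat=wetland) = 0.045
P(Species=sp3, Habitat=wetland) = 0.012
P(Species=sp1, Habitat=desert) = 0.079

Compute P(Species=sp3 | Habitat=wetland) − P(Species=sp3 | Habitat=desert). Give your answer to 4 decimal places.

P(Habitat=wetland) = 0.016 + 0.045 + 0.012 + 0.094 = 0.167; P(Species=sp3 | Habitat=wetland) = 0.012/0.167 = 0.07186.
P(Habitat=desert) = 0.079 + 0.008 + 0.119 + 0.074 = 0.280; P(Species=sp3 | Habitat=desert) = 0.119/0.280 = 0.42500.
Difference = -0.3531.

-0.3531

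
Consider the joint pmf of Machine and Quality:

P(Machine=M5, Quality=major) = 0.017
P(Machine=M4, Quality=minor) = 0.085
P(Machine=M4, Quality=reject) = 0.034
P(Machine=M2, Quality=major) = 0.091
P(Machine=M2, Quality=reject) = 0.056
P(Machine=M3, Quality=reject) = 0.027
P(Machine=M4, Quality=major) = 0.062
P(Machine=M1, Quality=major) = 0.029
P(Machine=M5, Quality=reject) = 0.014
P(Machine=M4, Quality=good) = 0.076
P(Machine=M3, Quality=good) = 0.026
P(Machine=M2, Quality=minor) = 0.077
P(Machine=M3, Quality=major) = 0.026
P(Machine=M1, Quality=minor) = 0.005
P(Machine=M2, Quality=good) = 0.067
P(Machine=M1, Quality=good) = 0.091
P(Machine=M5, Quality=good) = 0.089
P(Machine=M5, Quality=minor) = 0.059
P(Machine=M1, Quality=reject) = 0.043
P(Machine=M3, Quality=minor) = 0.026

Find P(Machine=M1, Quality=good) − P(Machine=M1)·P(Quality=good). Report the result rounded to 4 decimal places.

0.0324

P(Machine=M1) = 0.091 + 0.005 + 0.029 + 0.043 = 0.168.
P(Quality=good) = 0.091 + 0.067 + 0.026 + 0.076 + 0.089 = 0.349.
P(Machine=M1, Quality=good) − P(Machine=M1)P(Quality=good) = 0.091 − 0.168×0.349 = 0.0324.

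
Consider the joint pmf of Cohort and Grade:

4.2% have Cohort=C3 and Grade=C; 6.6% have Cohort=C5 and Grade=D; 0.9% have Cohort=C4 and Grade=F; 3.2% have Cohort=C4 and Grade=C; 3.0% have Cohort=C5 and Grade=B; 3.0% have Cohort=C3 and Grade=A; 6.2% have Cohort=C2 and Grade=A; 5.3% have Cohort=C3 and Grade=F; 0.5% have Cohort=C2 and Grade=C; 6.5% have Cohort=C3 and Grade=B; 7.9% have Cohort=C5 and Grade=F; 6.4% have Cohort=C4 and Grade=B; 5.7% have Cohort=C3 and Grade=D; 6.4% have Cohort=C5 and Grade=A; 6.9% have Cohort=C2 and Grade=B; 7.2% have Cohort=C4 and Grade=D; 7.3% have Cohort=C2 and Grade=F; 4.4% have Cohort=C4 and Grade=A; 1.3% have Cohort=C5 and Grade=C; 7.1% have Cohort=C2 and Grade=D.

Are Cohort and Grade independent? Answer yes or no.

no

P(Cohort=C4) = 0.221 and P(Grade=F) = 0.214, so their product is 0.04729, but P(Cohort=C4, Grade=F) = 0.009. Since these differ, Cohort and Grade are not independent.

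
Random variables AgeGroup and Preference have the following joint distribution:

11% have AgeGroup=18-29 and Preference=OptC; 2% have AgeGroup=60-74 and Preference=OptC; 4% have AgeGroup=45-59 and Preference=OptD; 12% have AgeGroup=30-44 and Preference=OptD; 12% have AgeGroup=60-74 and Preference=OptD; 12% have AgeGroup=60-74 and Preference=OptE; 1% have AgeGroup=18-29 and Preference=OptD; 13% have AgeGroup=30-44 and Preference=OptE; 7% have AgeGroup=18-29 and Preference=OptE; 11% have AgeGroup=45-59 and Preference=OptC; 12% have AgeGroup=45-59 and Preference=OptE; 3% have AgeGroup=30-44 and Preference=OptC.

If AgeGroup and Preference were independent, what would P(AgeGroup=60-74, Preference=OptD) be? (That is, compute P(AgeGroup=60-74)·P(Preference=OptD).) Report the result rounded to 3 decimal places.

P(AgeGroup=60-74) = 0.02 + 0.12 + 0.12 = 0.26.
P(Preference=OptD) = 0.01 + 0.12 + 0.04 + 0.12 = 0.29.
Product: 0.26 × 0.29 = 0.075.

0.075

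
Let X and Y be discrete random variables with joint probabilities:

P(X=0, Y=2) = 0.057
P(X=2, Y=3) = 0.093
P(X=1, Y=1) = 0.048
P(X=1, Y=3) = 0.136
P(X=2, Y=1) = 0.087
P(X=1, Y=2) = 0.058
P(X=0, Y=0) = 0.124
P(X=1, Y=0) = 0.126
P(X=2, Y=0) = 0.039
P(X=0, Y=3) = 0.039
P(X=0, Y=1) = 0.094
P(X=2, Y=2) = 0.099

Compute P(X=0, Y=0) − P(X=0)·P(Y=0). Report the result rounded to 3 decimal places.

P(X=0) = 0.124 + 0.094 + 0.057 + 0.039 = 0.314.
P(Y=0) = 0.124 + 0.126 + 0.039 = 0.289.
P(X=0, Y=0) − P(X=0)P(Y=0) = 0.124 − 0.314×0.289 = 0.033.

0.033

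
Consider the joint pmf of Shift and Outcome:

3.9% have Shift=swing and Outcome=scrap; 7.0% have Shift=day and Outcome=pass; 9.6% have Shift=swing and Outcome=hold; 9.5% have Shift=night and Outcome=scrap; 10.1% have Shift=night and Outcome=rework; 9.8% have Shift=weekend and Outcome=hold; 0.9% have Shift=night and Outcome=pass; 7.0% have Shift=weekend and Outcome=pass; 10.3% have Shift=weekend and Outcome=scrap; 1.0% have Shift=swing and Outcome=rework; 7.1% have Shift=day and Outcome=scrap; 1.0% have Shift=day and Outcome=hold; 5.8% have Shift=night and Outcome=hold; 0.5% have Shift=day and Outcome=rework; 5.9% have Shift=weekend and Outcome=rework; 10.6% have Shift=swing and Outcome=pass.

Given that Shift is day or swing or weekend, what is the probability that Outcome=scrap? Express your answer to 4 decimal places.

0.2890

P(Shift=day) = 0.070 + 0.005 + 0.071 + 0.010 = 0.156.
P(Shift=swing) = 0.106 + 0.010 + 0.039 + 0.096 = 0.251.
P(Shift=weekend) = 0.070 + 0.059 + 0.103 + 0.098 = 0.330.
P(Shift ∈ {day, swing, weekend}) = 0.156 + 0.251 + 0.330 = 0.737; P(Outcome=scrap, Shift ∈ {day, swing, weekend}) = 0.071 + 0.039 + 0.103 = 0.213.
P(Outcome=scrap | Shift ∈ {day, swing, weekend}) = 0.213/0.737 = 0.2890.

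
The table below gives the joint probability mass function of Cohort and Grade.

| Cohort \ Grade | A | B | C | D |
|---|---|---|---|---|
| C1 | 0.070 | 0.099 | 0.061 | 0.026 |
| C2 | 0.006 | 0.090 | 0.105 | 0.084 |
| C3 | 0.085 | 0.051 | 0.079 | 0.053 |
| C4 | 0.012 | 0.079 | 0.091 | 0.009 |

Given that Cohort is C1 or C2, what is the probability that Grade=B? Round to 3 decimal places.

P(Cohort=C1) = 0.070 + 0.099 + 0.061 + 0.026 = 0.256.
P(Cohort=C2) = 0.006 + 0.090 + 0.105 + 0.084 = 0.285.
P(Cohort ∈ {C1, C2}) = 0.256 + 0.285 = 0.541; P(Grade=B, Cohort ∈ {C1, C2}) = 0.099 + 0.090 = 0.189.
P(Grade=B | Cohort ∈ {C1, C2}) = 0.189/0.541 = 0.349.

0.349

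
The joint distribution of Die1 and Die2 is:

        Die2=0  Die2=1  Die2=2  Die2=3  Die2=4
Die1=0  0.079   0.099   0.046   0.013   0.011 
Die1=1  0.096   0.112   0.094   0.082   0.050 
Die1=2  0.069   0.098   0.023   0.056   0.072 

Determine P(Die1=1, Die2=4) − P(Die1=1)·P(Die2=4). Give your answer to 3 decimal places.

-0.008

P(Die1=1) = 0.096 + 0.112 + 0.094 + 0.082 + 0.050 = 0.434.
P(Die2=4) = 0.011 + 0.050 + 0.072 = 0.133.
P(Die1=1, Die2=4) − P(Die1=1)P(Die2=4) = 0.050 − 0.434×0.133 = -0.008.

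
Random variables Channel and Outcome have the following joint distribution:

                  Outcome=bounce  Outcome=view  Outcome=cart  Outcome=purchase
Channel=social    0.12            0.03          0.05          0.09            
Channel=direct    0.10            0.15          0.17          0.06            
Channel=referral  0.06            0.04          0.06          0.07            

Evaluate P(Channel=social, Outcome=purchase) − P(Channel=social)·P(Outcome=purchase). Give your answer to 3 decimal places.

P(Channel=social) = 0.12 + 0.03 + 0.05 + 0.09 = 0.29.
P(Outcome=purchase) = 0.09 + 0.06 + 0.07 = 0.22.
P(Channel=social, Outcome=purchase) − P(Channel=social)P(Outcome=purchase) = 0.09 − 0.29×0.22 = 0.026.

0.026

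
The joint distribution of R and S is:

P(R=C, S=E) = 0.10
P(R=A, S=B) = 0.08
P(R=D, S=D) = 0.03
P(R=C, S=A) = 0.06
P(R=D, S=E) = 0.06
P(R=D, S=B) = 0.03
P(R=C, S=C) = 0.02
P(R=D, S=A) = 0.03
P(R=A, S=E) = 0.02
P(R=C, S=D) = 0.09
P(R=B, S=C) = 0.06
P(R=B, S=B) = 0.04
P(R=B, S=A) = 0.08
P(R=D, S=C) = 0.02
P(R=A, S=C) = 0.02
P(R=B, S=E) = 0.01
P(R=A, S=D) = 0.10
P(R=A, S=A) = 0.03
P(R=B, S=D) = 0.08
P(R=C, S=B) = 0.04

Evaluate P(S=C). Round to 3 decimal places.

P(S=C) = 0.02 + 0.06 + 0.02 + 0.02 = 0.12.

0.120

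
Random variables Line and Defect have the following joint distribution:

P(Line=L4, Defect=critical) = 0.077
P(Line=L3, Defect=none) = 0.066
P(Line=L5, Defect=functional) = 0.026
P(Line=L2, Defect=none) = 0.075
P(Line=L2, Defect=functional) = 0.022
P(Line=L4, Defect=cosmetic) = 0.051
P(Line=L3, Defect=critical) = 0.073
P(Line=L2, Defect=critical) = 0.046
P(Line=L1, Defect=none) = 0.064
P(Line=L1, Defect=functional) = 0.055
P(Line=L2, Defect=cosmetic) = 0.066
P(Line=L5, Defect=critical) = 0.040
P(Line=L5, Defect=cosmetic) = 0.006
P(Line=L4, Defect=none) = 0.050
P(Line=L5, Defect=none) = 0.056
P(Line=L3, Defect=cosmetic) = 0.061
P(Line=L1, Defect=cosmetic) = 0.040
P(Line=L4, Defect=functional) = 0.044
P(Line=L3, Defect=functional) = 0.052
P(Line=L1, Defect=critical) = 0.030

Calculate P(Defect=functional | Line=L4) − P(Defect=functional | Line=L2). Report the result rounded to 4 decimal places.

0.0929

P(Line=L4) = 0.050 + 0.051 + 0.044 + 0.077 = 0.222; P(Defect=functional | Line=L4) = 0.044/0.222 = 0.19820.
P(Line=L2) = 0.075 + 0.066 + 0.022 + 0.046 = 0.209; P(Defect=functional | Line=L2) = 0.022/0.209 = 0.10526.
Difference = 0.0929.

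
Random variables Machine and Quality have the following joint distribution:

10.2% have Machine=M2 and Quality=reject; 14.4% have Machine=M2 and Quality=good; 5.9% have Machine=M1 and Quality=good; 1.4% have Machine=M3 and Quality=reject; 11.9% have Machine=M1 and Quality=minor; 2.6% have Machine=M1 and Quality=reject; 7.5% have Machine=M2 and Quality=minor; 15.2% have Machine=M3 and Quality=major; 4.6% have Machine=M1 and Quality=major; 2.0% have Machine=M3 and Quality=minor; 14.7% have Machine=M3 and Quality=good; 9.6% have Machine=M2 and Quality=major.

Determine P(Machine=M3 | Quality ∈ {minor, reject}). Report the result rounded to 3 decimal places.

0.096

P(Quality=minor) = 0.119 + 0.075 + 0.020 = 0.214.
P(Quality=reject) = 0.026 + 0.102 + 0.014 = 0.142.
P(Quality ∈ {minor, reject}) = 0.214 + 0.142 = 0.356; P(Machine=M3, Quality ∈ {minor, reject}) = 0.020 + 0.014 = 0.034.
P(Machine=M3 | Quality ∈ {minor, reject}) = 0.034/0.356 = 0.096.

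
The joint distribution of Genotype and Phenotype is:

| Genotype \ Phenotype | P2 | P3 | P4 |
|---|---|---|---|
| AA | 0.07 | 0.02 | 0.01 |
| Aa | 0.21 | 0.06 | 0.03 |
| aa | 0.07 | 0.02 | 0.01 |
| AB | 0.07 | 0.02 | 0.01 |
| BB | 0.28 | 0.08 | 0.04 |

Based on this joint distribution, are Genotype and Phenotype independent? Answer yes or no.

Every cell satisfies P(Genotype,Phenotype) = P(Genotype)·P(Phenotype). For instance P(Genotype=aa) = 0.10, P(Phenotype=P3) = 0.20, and 0.10×0.20 = 0.02 matches the joint entry. So Genotype and Phenotype are independent.

yes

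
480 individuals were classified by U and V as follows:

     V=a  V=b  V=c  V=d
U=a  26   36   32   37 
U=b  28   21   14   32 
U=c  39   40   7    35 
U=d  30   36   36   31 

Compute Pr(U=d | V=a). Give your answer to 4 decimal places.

Total with V=a: 26 + 28 + 39 + 30 = 123.
P(U=d | V=a) = 30/123 = 0.2439.

0.2439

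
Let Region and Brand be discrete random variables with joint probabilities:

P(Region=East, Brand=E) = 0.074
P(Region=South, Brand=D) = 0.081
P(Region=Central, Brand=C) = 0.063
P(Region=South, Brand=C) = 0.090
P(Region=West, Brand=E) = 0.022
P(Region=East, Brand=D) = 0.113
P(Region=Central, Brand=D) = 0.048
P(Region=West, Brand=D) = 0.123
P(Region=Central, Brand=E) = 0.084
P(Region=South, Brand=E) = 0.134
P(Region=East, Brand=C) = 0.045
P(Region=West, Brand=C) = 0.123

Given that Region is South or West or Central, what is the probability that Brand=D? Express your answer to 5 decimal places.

0.32813

P(Region=South) = 0.090 + 0.081 + 0.134 = 0.305.
P(Region=West) = 0.123 + 0.123 + 0.022 = 0.268.
P(Region=Central) = 0.063 + 0.048 + 0.084 = 0.195.
P(Region ∈ {South, West, Central}) = 0.305 + 0.268 + 0.195 = 0.768; P(Brand=D, Region ∈ {South, West, Central}) = 0.081 + 0.123 + 0.048 = 0.252.
P(Brand=D | Region ∈ {South, West, Central}) = 0.252/0.768 = 0.32813.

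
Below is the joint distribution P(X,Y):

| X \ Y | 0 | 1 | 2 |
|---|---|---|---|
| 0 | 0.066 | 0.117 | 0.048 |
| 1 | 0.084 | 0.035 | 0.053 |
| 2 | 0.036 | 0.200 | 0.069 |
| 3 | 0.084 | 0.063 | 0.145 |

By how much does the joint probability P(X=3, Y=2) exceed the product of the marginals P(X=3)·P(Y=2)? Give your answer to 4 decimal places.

0.0530

P(X=3) = 0.084 + 0.063 + 0.145 = 0.292.
P(Y=2) = 0.048 + 0.053 + 0.069 + 0.145 = 0.315.
P(X=3, Y=2) − P(X=3)P(Y=2) = 0.145 − 0.292×0.315 = 0.0530.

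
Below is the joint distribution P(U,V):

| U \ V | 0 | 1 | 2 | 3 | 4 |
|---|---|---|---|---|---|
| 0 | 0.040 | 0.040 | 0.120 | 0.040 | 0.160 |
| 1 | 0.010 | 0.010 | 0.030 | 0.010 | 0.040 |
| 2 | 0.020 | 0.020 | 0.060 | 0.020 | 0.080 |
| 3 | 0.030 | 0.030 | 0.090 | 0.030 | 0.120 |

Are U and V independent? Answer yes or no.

yes

Every cell satisfies P(U,V) = P(U)·P(V). For instance P(U=1) = 0.100, P(V=2) = 0.300, and 0.100×0.300 = 0.030 matches the joint entry. So U and V are independent.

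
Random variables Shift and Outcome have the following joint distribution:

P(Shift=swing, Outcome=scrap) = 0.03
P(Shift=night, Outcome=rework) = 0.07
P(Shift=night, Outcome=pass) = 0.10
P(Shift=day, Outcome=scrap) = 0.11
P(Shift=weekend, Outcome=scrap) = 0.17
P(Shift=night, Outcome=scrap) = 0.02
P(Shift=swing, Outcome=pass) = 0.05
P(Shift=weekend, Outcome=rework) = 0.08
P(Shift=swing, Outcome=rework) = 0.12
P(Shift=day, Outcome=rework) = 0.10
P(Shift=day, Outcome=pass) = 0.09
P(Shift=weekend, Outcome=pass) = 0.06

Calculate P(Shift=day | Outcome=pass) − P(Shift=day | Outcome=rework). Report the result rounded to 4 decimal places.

P(Outcome=pass) = 0.09 + 0.05 + 0.10 + 0.06 = 0.30; P(Shift=day | Outcome=pass) = 0.09/0.30 = 0.30000.
P(Outcome=rework) = 0.10 + 0.12 + 0.07 + 0.08 = 0.37; P(Shift=day | Outcome=rework) = 0.10/0.37 = 0.27027.
Difference = 0.0297.

0.0297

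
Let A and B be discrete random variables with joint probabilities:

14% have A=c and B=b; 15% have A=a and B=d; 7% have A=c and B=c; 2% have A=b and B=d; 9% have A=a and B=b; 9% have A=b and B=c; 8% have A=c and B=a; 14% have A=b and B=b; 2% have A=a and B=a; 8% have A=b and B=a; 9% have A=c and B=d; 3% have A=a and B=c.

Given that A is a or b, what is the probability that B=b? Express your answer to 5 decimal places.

0.37097

P(A=a) = 0.02 + 0.09 + 0.03 + 0.15 = 0.29.
P(A=b) = 0.08 + 0.14 + 0.09 + 0.02 = 0.33.
P(A ∈ {a, b}) = 0.29 + 0.33 = 0.62; P(B=b, A ∈ {a, b}) = 0.09 + 0.14 = 0.23.
P(B=b | A ∈ {a, b}) = 0.23/0.62 = 0.37097.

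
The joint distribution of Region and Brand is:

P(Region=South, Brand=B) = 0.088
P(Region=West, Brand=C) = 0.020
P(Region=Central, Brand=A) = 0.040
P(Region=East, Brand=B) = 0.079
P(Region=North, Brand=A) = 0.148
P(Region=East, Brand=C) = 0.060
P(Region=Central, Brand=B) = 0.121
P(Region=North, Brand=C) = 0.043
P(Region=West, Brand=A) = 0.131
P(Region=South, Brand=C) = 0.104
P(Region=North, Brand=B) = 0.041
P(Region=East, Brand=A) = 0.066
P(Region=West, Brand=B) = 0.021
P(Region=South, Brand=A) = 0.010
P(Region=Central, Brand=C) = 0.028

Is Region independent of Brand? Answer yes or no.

no

P(Region=South) = 0.202 and P(Brand=A) = 0.395, so their product is 0.07979, but P(Region=South, Brand=A) = 0.010. Since these differ, Region and Brand are not independent.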